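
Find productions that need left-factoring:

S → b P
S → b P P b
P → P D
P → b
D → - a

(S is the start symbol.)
Left-factoring is needed when two productions for the same non-terminal
share a common prefix on the right-hand side.

Productions for S:
  S → b P
  S → b P P b
Productions for P:
  P → P D
  P → b

Found common prefix 'b P' in productions for S

Answer: Yes, S has productions with common prefix 'b P'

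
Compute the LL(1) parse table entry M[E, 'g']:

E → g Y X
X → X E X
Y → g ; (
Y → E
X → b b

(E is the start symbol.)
E → g Y X

To find M[E, 'g'], we find productions for E where 'g' is in the predict set (PREDICT(N → α) = (FIRST(α) \ {ε}) ∪ (FOLLOW(N) if α ⇒* ε)).

E → g Y X: PREDICT = { 'g' }
  'g' is in predict set, so this production goes in M[E, 'g']

M[E, 'g'] = E → g Y X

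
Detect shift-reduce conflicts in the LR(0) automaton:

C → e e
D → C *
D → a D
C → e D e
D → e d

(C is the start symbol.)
Yes — I6: [C → e e .] vs [C → . e D e]

A shift-reduce conflict occurs when an LR(0) state has both:
  - a complete (reduce) item [A → α .] (dot at the end), and
  - a shift item [B → β . c γ] (dot before a terminal).

Augment with C' → C and build the canonical LR(0) collection (I0 = CLOSURE({[C' → . C]}), then GOTO on every symbol after a dot until no new states appear). It has 12 states:
  I0: { [C → . e D e], [C → . e e], [C' → . C] }  — shift
  I1: { [C' → C .] }  — accept
  I2: { [C → . e D e], [C → . e e], [C → e . D e], [C → e . e], [D → . C *], [D → . a D], [D → . e d] }  — shift
  I3: { [D → C . *] }  — shift
  I4: { [C → e D . e] }  — shift
  I5: { [C → . e D e], [C → . e e], [D → . C *], [D → . a D], [D → . e d], [D → a . D] }  — shift
  I6: { [C → . e D e], [C → . e e], [C → e . D e], [C → e . e], [C → e e .], [D → . C *], [D → . a D], [D → . e d], [D → e . d] }  — shift, reduce
  I7: { [D → e d .] }  — reduce
  I8: { [D → a D .] }  — reduce
  I9: { [C → . e D e], [C → . e e], [C → e . D e], [C → e . e], [D → . C *], [D → . a D], [D → . e d], [D → e . d] }  — shift
  I10: { [C → e D e .] }  — reduce
  I11: { [D → C * .] }  — reduce

I6 contains reduce item [C → e e .] and shift items [C → . e D e], [C → . e e], [C → e . e], [D → . a D], [D → . e d], [D → e . d] — shift-reduce conflict.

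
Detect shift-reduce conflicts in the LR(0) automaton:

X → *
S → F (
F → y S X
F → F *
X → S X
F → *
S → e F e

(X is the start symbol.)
No shift-reduce conflicts

Augment with X' → X and build the canonical LR(0) collection (I0 = CLOSURE({[X' → . X]}), then GOTO on every symbol after a dot until no new states appear). It has 15 states:
  I0: { [F → . *], [F → . F *], [F → . y S X], [S → . F (], [S → . e F e], [X → . *], [X → . S X], [X' → . X] }  — shift
  I1: { [F → * .], [X → * .] }  — 2 reduces
  I2: { [F → F . *], [S → F . (] }  — shift
  I3: { [F → . *], [F → . F *], [F → . y S X], [S → . F (], [S → . e F e], [X → . *], [X → . S X], [X → S . X] }  — shift
  I4: { [X' → X .] }  — accept
  I5: { [F → . *], [F → . F *], [F → . y S X], [S → e . F e] }  — shift
  I6: { [F → . *], [F → . F *], [F → . y S X], [F → y . S X], [S → . F (], [S → . e F e] }  — shift
  I7: { [F → * .] }  — reduce
  I8: { [F → . *], [F → . F *], [F → . y S X], [F → y S . X], [S → . F (], [S → . e F e], [X → . *], [X → . S X] }  — shift
  I9: { [F → y S X .] }  — reduce
  I10: { [F → F . *], [S → e F . e] }  — shift
  I11: { [F → F * .] }  — reduce
  I12: { [S → e F e .] }  — reduce
  I13: { [X → S X .] }  — reduce
  I14: { [S → F ( .] }  — reduce

No state contains both a complete item and a shift item.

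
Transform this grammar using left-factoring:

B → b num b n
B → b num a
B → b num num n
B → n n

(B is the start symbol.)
Left-factoring transforms A → αβ₁ | αβ₂ into A → αA' and A' → β₁ | β₂
(α is the longest common prefix among the alternatives). Repeat until
no nonterminal has two alternatives with a common prefix.

Round 1: B has alternatives sharing prefix 'b num'. Introduce B': B → b num B'
  Add: B' → b n
  Add: B' → a
  Add: B' → num n

No remaining common prefixes — done.

Resulting grammar:
B → b num B'
B' → b n
B' → a
B' → num n
B → n n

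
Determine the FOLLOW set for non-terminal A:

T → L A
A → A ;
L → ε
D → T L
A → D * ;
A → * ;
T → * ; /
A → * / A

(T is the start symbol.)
{ $, '*', ';' }

To compute FOLLOW(A), find every occurrence of A on a right-hand side N → α A β: add FIRST(β) \ {ε}, and if β is empty or nullable also add FOLLOW(N). Iterate to a fixed point.

In T → L A: A is at the end, add FOLLOW(T)
In A → A ;: A is followed by ';', add FIRST(';') \ {ε} = { ';' }
In A → * / A: A is at the end; this adds FOLLOW(A) to itself — nothing new

The FOLLOW sets referred to above (computed the same way, to a fixed point):
  FOLLOW(T) = { $, '*' }

Taking the union: FOLLOW(A) = { $, '*', ';' }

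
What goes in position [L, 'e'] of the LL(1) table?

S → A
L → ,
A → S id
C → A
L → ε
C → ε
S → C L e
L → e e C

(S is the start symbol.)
L → ε, L → e e C

To find M[L, 'e'], we find productions for L where 'e' is in the predict set (PREDICT(N → α) = (FIRST(α) \ {ε}) ∪ (FOLLOW(N) if α ⇒* ε)).

Relevant sets:
  FOLLOW(L) = { 'e' }

L → ,: PREDICT = { ',' }
L → ε: PREDICT = { 'e' }
  'e' is in predict set, so this production goes in M[L, 'e']
L → e e C: PREDICT = { 'e' }
  'e' is in predict set, so this production goes in M[L, 'e']

M[L, 'e'] = L → ε, L → e e C  (a multiply-defined cell — the grammar is not LL(1))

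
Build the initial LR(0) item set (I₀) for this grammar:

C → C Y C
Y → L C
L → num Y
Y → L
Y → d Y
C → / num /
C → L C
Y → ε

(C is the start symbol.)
First, augment the grammar with C' → C
I₀ = CLOSURE({ [C' → . C] }):
  [C' → . C] has the dot before C: add [C → . C Y C], [C → . / num /], [C → . L C]
  [C → . L C] has the dot before L: add [L → . num Y]
No further items can be added.

I₀ = { [C → . / num /], [C → . C Y C], [C → . L C], [C' → . C], [L → . num Y] }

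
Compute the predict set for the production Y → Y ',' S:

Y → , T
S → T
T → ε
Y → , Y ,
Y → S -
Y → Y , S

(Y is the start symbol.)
{ ',', '-' }

PREDICT(Y → Y ',' S) = (FIRST(RHS) \ {ε}) ∪ (FOLLOW(Y) if ε ∈ FIRST(RHS), i.e. RHS ⇒* ε)
FIRST(Y) = { ',', '-' }
FIRST(Y ',' S) = { ',', '-' }
ε ∉ FIRST(Y ',' S), so FOLLOW(Y) is not added.
PREDICT(Y → Y ',' S) = { ',', '-' }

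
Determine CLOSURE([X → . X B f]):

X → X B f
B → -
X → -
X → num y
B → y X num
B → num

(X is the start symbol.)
{ [X → . -], [X → . X B f], [X → . num y] }

Start with: [X → . X B f]
  [X → . X B f] has the dot before X: add [X → . -], [X → . num y]
No further items can be added.

CLOSURE = { [X → . -], [X → . X B f], [X → . num y] }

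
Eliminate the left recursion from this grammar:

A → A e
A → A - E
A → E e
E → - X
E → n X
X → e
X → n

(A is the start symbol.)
A is directly left-recursive. The standard transformation for
  A → A α₁ | ... | A α_m | β₁ | ... | β_n
is
  A  → β₁ A' | ... | β_n A'
  A' → α₁ A' | ... | α_m A' | ε

A → E e becomes A → E e A'
A → A e becomes A' → e A'
A → A - E becomes A' → - E A'
Add A' → ε

Productions for other non-terminals are unchanged:
  E → - X
  E → n X
  X → e
  X → n

Resulting grammar:
A → E e A'
A' → e A'
A' → - E A'
A' → ε
E → - X
E → n X
X → e
X → n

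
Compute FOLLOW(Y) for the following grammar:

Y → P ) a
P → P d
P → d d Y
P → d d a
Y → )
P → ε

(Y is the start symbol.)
{ $, ')', 'd' }

Y is the start symbol, so $ ∈ FOLLOW(Y).
In P → d d Y: Y is at the end, add FOLLOW(P)

The FOLLOW sets referred to above (computed the same way, to a fixed point):
  FOLLOW(P) = { ')', 'd' }

Taking the union: FOLLOW(Y) = { $, ')', 'd' }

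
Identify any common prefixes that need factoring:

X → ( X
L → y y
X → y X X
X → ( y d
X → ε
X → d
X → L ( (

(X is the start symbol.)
Left-factoring is needed when two productions for the same non-terminal
share a common prefix on the right-hand side.

Productions for X:
  X → ( X
  X → y X X
  X → ( y d
  X → ε
  X → d
  X → L ( (

Found common prefix '(' in productions for X

Answer: Yes, X has productions with common prefix '('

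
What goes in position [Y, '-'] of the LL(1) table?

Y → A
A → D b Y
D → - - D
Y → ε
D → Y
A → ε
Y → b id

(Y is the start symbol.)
Y → A

To find M[Y, '-'], we find productions for Y where '-' is in the predict set (PREDICT(N → α) = (FIRST(α) \ {ε}) ∪ (FOLLOW(N) if α ⇒* ε)).

Relevant sets:
  FIRST(A) = { '-', 'b', ε }
  FOLLOW(Y) = { $, 'b' }

Y → A: PREDICT = { $, '-', 'b' }
  '-' is in predict set, so this production goes in M[Y, '-']
Y → ε: PREDICT = { $, 'b' }
Y → b id: PREDICT = { 'b' }

M[Y, '-'] = Y → A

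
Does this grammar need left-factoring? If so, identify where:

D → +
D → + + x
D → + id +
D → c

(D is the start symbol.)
Yes, D has productions with common prefix '+'

Left-factoring is needed when two productions for the same non-terminal
share a common prefix on the right-hand side.

Productions for D:
  D → +
  D → + + x
  D → + id +
  D → c

Found common prefix '+' in productions for D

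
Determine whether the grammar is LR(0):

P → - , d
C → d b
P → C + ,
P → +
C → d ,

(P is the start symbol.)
A grammar is LR(0) if no state in the canonical LR(0) collection has:
  - both a shift item (dot before a terminal) and a complete item (shift-reduce conflict), or
  - two or more complete items (reduce-reduce conflict; the accept item [P' → P .] counts as a complete item here).

Augment with P' → P and build the canonical LR(0) collection (I0 = CLOSURE({[P' → . P]}), then GOTO on every symbol after a dot until no new states appear). It has 12 states:
  I0: { [C → . d ,], [C → . d b], [P → . +], [P → . - , d], [P → . C + ,], [P' → . P] }  — shift
  I1: { [P → + .] }  — reduce
  I2: { [P → - . , d] }  — shift
  I3: { [P → C . + ,] }  — shift
  I4: { [P' → P .] }  — accept
  I5: { [C → d . ,], [C → d . b] }  — shift
  I6: { [C → d , .] }  — reduce
  I7: { [C → d b .] }  — reduce
  I8: { [P → C + . ,] }  — shift
  I9: { [P → C + , .] }  — reduce
  I10: { [P → - , . d] }  — shift
  I11: { [P → - , d .] }  — reduce

Every state is either a pure shift/goto state or contains exactly one complete item and nothing to shift — no conflicts. The grammar is LR(0).

Answer: Yes, the grammar is LR(0)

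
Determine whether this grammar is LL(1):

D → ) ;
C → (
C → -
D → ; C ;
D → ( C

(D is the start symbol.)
Yes, the grammar is LL(1).

A grammar is LL(1) if for each non-terminal N with multiple productions, the predict sets of those productions are pairwise disjoint, where PREDICT(N → α) = (FIRST(α) \ {ε}) ∪ (FOLLOW(N) if α ⇒* ε).

For D:
  PREDICT(D → ')' ';') = { ')' }
  PREDICT(D → ';' C ';') = { ';' }
  PREDICT(D → '(' C) = { '(' }
For C:
  PREDICT(C → '(') = { '(' }
  PREDICT(C → '-') = { '-' }

All predict sets are disjoint. The grammar IS LL(1).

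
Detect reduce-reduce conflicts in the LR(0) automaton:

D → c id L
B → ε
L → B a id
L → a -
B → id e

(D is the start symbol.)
No reduce-reduce conflicts

A reduce-reduce conflict occurs when an LR(0) state has two complete items [A → α .] and [B → β .] — both call for a reduction, and with no lookahead the parser cannot choose between them.

Augment with D' → D and build the canonical LR(0) collection (I0 = CLOSURE({[D' → . D]}), then GOTO on every symbol after a dot until no new states appear). It has 12 states:
  I0: { [D → . c id L], [D' → . D] }  — shift
  I1: { [D' → D .] }  — accept
  I2: { [D → c . id L] }  — shift
  I3: { [B → . id e], [B → .], [D → c id . L], [L → . B a id], [L → . a -] }  — shift, reduce
  I4: { [L → B . a id] }  — shift
  I5: { [D → c id L .] }  — reduce
  I6: { [L → a . -] }  — shift
  I7: { [B → id . e] }  — shift
  I8: { [B → id e .] }  — reduce
  I9: { [L → a - .] }  — reduce
  I10: { [L → B a . id] }  — shift
  I11: { [L → B a id .] }  — reduce

No state contains more than one complete item.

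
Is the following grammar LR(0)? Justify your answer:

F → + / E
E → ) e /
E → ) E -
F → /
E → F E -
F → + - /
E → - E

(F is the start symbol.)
A grammar is LR(0) if no state in the canonical LR(0) collection has:
  - both a shift item (dot before a terminal) and a complete item (shift-reduce conflict), or
  - two or more complete items (reduce-reduce conflict; the accept item [F' → F .] counts as a complete item here).

Augment with F' → F and build the canonical LR(0) collection (I0 = CLOSURE({[F' → . F]}), then GOTO on every symbol after a dot until no new states appear). It has 18 states:
  I0: { [F → . + - /], [F → . + / E], [F → . /], [F' → . F] }  — shift
  I1: { [F → + . - /], [F → + . / E] }  — shift
  I2: { [F → / .] }  — reduce
  I3: { [F' → F .] }  — accept
  I4: { [F → + - . /] }  — shift
  I5: { [E → . ) E -], [E → . ) e /], [E → . - E], [E → . F E -], [F → + / . E], [F → . + - /], [F → . + / E], [F → . /] }  — shift
  I6: { [E → ) . E -], [E → ) . e /], [E → . ) E -], [E → . ) e /], [E → . - E], [E → . F E -], [F → . + - /], [F → . + / E], [F → . /] }  — shift
  I7: { [E → - . E], [E → . ) E -], [E → . ) e /], [E → . - E], [E → . F E -], [F → . + - /], [F → . + / E], [F → . /] }  — shift
  I8: { [F → + / E .] }  — reduce
  I9: { [E → . ) E -], [E → . ) e /], [E → . - E], [E → . F E -], [E → F . E -], [F → . + - /], [F → . + / E], [F → . /] }  — shift
  I10: { [E → F E . -] }  — shift
  I11: { [E → F E - .] }  — reduce
  I12: { [E → - E .] }  — reduce
  I13: { [E → ) E . -] }  — shift
  I14: { [E → ) e . /] }  — shift
  I15: { [E → ) e / .] }  — reduce
  I16: { [E → ) E - .] }  — reduce
  I17: { [F → + - / .] }  — reduce

Every state is either a pure shift/goto state or contains exactly one complete item and nothing to shift — no conflicts. The grammar is LR(0).

Answer: Yes, the grammar is LR(0)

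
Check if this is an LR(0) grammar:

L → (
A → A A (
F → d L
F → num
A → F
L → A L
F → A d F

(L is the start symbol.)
Augment with L' → L and build the canonical LR(0) collection (I0 = CLOSURE({[L' → . L]}), then GOTO on every symbol after a dot until no new states appear). It has 13 states:
  I0: { [A → . A A (], [A → . F], [F → . A d F], [F → . d L], [F → . num], [L → . (], [L → . A L], [L' → . L] }  — shift
  I1: { [L → ( .] }  — reduce
  I2: { [A → . A A (], [A → . F], [A → A . A (], [F → . A d F], [F → . d L], [F → . num], [F → A . d F], [L → . (], [L → . A L], [L → A . L] }  — shift
  I3: { [A → F .] }  — reduce
  I4: { [L' → L .] }  — accept
  I5: { [A → . A A (], [A → . F], [F → . A d F], [F → . d L], [F → . num], [F → d . L], [L → . (], [L → . A L] }  — shift
  I6: { [F → num .] }  — reduce
  I7: { [F → d L .] }  — reduce
  I8: { [A → . A A (], [A → . F], [A → A . A (], [A → A A . (], [F → . A d F], [F → . d L], [F → . num], [F → A . d F], [L → . (], [L → . A L], [L → A . L] }  — shift
  I9: { [L → A L .] }  — reduce
  I10: { [A → . A A (], [A → . F], [F → . A d F], [F → . d L], [F → . num], [F → A d . F], [F → d . L], [L → . (], [L → . A L] }  — shift
  I11: { [A → F .], [F → A d F .] }  — 2 reduces
  I12: { [A → A A ( .], [L → ( .] }  — 2 reduces

Conflict in state I11:
  Reduce-reduce conflict: [A → F .] and [F → A d F .]
So the grammar is NOT LR(0).

Answer: No. Reduce-reduce conflict: [A → F .] and [F → A d F .]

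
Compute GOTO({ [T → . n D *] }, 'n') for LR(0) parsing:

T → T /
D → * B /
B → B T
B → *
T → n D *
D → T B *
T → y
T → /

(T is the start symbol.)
{ [D → . * B /], [D → . T B *], [T → . /], [T → . T /], [T → . n D *], [T → . y], [T → n . D *] }

GOTO(I, 'n') = CLOSURE({ [A → αX.β] : [A → α.Xβ] ∈ I, X = 'n' })

Items with dot before 'n', with the dot advanced:
  [T → . n D *] → [T → n . D *]
Closure of the advanced items:
  [T → n . D *] has the dot before D: add [D → . * B /], [D → . T B *]
  [D → . T B *] has the dot before T: add [T → . T /], [T → . n D *], [T → . y], [T → . /]

GOTO = { [D → . * B /], [D → . T B *], [T → . /], [T → . T /], [T → . n D *], [T → . y], [T → n . D *] }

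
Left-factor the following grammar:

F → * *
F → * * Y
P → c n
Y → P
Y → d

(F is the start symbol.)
Left-factoring transforms A → αβ₁ | αβ₂ into A → αA' and A' → β₁ | β₂
(α is the longest common prefix among the alternatives). Repeat until
no nonterminal has two alternatives with a common prefix.

Round 1: F has alternatives sharing prefix '* *'. Introduce F': F → * * F'
  Add: F' → ε
  Add: F' → Y

No remaining common prefixes — done.

Resulting grammar:
F → * * F'
F' → ε
F' → Y
P → c n
Y → P
Y → d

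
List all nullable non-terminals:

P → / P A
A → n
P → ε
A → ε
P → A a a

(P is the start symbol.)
{ 'A', 'P' }

A non-terminal is nullable if it can derive ε (the empty string): either it has an ε-production, or it has a production whose right-hand side consists entirely of nullable non-terminals.

ε-productions: P → ε, A → ε
So P, A are immediately nullable.
Every non-terminal is now nullable.
Nullable = { 'A', 'P' }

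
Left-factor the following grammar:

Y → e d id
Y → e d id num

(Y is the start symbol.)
Y → e d id Y'
Y' → ε
Y' → num

Left-factoring transforms A → αβ₁ | αβ₂ into A → αA' and A' → β₁ | β₂
(α is the longest common prefix among the alternatives). Repeat until
no nonterminal has two alternatives with a common prefix.

Round 1: Y has alternatives sharing prefix 'e d id'. Introduce Y': Y → e d id Y'
  Add: Y' → ε
  Add: Y' → num

No remaining common prefixes — done.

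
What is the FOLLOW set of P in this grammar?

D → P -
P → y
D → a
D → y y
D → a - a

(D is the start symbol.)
{ '-' }

In D → P -: P is followed by '-', add FIRST('-') \ {ε} = { '-' }

Taking the union: FOLLOW(P) = { '-' }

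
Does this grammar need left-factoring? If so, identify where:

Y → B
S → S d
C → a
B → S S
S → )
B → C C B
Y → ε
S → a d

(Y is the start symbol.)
No, left-factoring is not needed

Left-factoring is needed when two productions for the same non-terminal
share a common prefix on the right-hand side.

Productions for Y:
  Y → B
  Y → ε
Productions for S:
  S → S d
  S → )
  S → a d
Productions for B:
  B → S S
  B → C C B

No common prefixes found.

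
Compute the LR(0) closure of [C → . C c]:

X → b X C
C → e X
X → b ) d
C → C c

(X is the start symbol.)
To compute CLOSURE, for each item [A → α.Bβ] where B is a non-terminal, add [B → .γ] for all productions B → γ; repeat for the newly added items until nothing changes.

Start with: [C → . C c]
  [C → . C c] has the dot before C: add [C → . e X]
No further items can be added.

CLOSURE = { [C → . C c], [C → . e X] }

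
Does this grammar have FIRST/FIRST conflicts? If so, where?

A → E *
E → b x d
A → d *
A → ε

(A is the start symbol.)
FIRST sets of the non-terminals at (or reachable through a nullable prefix from) the front of some alternative:
  FIRST(E) = { 'b' }

Productions for A:
  A → E *: FIRST = { 'b' }
  A → d *: FIRST = { 'd' }
  A → ε: FIRST = { ε }
E has only one production, so no FIRST/FIRST conflict is possible there.

All alternatives of each non-terminal have pairwise disjoint FIRST sets.

Answer: No FIRST/FIRST conflicts.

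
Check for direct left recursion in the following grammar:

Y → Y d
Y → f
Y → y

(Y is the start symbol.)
Yes, Y is left-recursive

Direct left recursion occurs when N → N α for some non-terminal N (the right-hand side begins with the left-hand side itself).

Y → Y d: LEFT RECURSIVE (starts with Y)
Y → f: starts with f
Y → y: starts with y

The grammar has direct left recursion on: Y.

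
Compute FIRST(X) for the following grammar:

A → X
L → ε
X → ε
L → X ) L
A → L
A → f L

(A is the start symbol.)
To compute FIRST(X), examine every production with X on the left-hand side, reading each right-hand side left to right until a non-nullable symbol is reached.

From X → ε:
  - ε-production, so ε ∈ FIRST(X)

Collecting: FIRST(X) = { ε }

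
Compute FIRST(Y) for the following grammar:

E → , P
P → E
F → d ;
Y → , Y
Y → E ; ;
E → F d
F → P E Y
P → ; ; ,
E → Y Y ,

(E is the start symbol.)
{ ',', ';', 'd' }

To compute FIRST(Y), examine every production with Y on the left-hand side, reading each right-hand side left to right until a non-nullable symbol is reached.

FIRST sets of the other non-terminals involved (by the same procedure, iterated to a fixed point):
  FIRST(E) = { ',', ';', 'd' }

From Y → , Y:
  - ',' is a terminal: add ',' and stop
From Y → E ; ;:
  - E is a non-terminal: add FIRST(E) \ {ε} = { ',', ';', 'd' }
    E is not nullable, so stop

Collecting: FIRST(Y) = { ',', ';', 'd' }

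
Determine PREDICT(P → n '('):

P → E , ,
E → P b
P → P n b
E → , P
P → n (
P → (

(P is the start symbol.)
{ 'n' }

PREDICT(P → n '(') = (FIRST(RHS) \ {ε}) ∪ (FOLLOW(P) if ε ∈ FIRST(RHS), i.e. RHS ⇒* ε)
FIRST(n '(') = { 'n' }
ε ∉ FIRST(n '('), so FOLLOW(P) is not added.
PREDICT(P → n '(') = { 'n' }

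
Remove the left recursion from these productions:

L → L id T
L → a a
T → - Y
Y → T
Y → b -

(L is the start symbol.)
L is directly left-recursive. The standard transformation for
  A → A α₁ | ... | A α_m | β₁ | ... | β_n
is
  A  → β₁ A' | ... | β_n A'
  A' → α₁ A' | ... | α_m A' | ε

L → a a becomes L → a a L'
L → L id T becomes L' → id T L'
Add L' → ε

Productions for other non-terminals are unchanged:
  T → - Y
  Y → T
  Y → b -

Resulting grammar:
L → a a L'
L' → id T L'
L' → ε
T → - Y
Y → T
Y → b -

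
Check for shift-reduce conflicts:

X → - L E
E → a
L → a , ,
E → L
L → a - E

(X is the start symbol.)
Yes — I9: [E → a .] vs [L → a . , ,]

Augment with X' → X and build the canonical LR(0) collection (I0 = CLOSURE({[X' → . X]}), then GOTO on every symbol after a dot until no new states appear). It has 12 states:
  I0: { [X → . - L E], [X' → . X] }  — shift
  I1: { [L → . a , ,], [L → . a - E], [X → - . L E] }  — shift
  I2: { [X' → X .] }  — accept
  I3: { [E → . L], [E → . a], [L → . a , ,], [L → . a - E], [X → - L . E] }  — shift
  I4: { [L → a . , ,], [L → a . - E] }  — shift
  I5: { [L → a , . ,] }  — shift
  I6: { [E → . L], [E → . a], [L → . a , ,], [L → . a - E], [L → a - . E] }  — shift
  I7: { [L → a - E .] }  — reduce
  I8: { [E → L .] }  — reduce
  I9: { [E → a .], [L → a . , ,], [L → a . - E] }  — shift, reduce
  I10: { [L → a , , .] }  — reduce
  I11: { [X → - L E .] }  — reduce

I9 contains reduce item [E → a .] and shift items [L → a . , ,], [L → a . - E] — shift-reduce conflict.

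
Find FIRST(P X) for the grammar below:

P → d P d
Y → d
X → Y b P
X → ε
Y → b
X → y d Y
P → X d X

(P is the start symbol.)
FIRST sets of the non-terminals involved (from the grammar, by fixed-point iteration):
  FIRST(P) = { 'b', 'd', 'y' }

To compute FIRST(P X), process the symbols left to right:
Symbol P is a non-terminal. Add FIRST(P) \ {ε} = { 'b', 'd', 'y' }
P is not nullable (ε ∉ FIRST(P)), so stop here.
FIRST(P X) = { 'b', 'd', 'y' }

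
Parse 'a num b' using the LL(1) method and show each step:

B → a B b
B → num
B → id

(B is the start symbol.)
Stack is shown with the top on the left.

Stack    Input      Action
--------------------------
B $      a num b $  output B → a B b
a B b $  a num b $  match 'a'
B b $    num b $    output B → num
num b $  num b $    match 'num'
b $      b $        match 'b'
$        $          accept

The string is accepted.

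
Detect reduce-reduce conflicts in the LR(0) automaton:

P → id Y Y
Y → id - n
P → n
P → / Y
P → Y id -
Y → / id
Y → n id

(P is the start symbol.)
No reduce-reduce conflicts

A reduce-reduce conflict occurs when an LR(0) state has two complete items [A → α .] and [B → β .] — both call for a reduction, and with no lookahead the parser cannot choose between them.

Augment with P' → P and build the canonical LR(0) collection (I0 = CLOSURE({[P' → . P]}), then GOTO on every symbol after a dot until no new states appear). It has 19 states:
  I0: { [P → . / Y], [P → . Y id -], [P → . id Y Y], [P → . n], [P' → . P], [Y → . / id], [Y → . id - n], [Y → . n id] }  — shift
  I1: { [P → / . Y], [Y → . / id], [Y → . id - n], [Y → . n id], [Y → / . id] }  — shift
  I2: { [P' → P .] }  — accept
  I3: { [P → Y . id -] }  — shift
  I4: { [P → id . Y Y], [Y → . / id], [Y → . id - n], [Y → . n id], [Y → id . - n] }  — shift
  I5: { [P → n .], [Y → n . id] }  — shift, reduce
  I6: { [Y → n id .] }  — reduce
  I7: { [Y → id - . n] }  — shift
  I8: { [Y → / . id] }  — shift
  I9: { [P → id Y . Y], [Y → . / id], [Y → . id - n], [Y → . n id] }  — shift
  I10: { [Y → id . - n] }  — shift
  I11: { [Y → n . id] }  — shift
  I12: { [P → id Y Y .] }  — reduce
  I13: { [Y → / id .] }  — reduce
  I14: { [Y → id - n .] }  — reduce
  I15: { [P → Y id . -] }  — shift
  I16: { [P → Y id - .] }  — reduce
  I17: { [P → / Y .] }  — reduce
  I18: { [Y → / id .], [Y → id . - n] }  — shift, reduce

No state contains more than one complete item.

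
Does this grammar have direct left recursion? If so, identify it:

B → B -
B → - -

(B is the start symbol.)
Yes, B is left-recursive

B → B -: LEFT RECURSIVE (starts with B)
B → - -: starts with '-'

The grammar has direct left recursion on: B.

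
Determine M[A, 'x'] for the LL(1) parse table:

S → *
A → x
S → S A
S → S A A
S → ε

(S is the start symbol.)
A → x

To find M[A, 'x'], we find productions for A where 'x' is in the predict set (PREDICT(N → α) = (FIRST(α) \ {ε}) ∪ (FOLLOW(N) if α ⇒* ε)).

A → x: PREDICT = { 'x' }
  'x' is in predict set, so this production goes in M[A, 'x']

M[A, 'x'] = A → x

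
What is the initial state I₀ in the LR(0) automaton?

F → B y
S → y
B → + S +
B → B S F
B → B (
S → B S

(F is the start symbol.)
First, augment the grammar with F' → F
I₀ = CLOSURE({ [F' → . F] }):
  [F' → . F] has the dot before F: add [F → . B y]
  [F → . B y] has the dot before B: add [B → . + S +], [B → . B S F], [B → . B (]
No further items can be added.

I₀ = { [B → . + S +], [B → . B (], [B → . B S F], [F → . B y], [F' → . F] }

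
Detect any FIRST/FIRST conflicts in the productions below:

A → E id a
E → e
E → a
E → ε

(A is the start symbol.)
No FIRST/FIRST conflicts.

Productions for E:
  E → e: FIRST = { 'e' }
  E → a: FIRST = { 'a' }
  E → ε: FIRST = { ε }
A has only one production, so no FIRST/FIRST conflict is possible there.

All alternatives of each non-terminal have pairwise disjoint FIRST sets.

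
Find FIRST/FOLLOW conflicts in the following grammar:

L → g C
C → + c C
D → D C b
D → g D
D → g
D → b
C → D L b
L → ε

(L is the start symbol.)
Nullable non-terminals: L.

L: nullable alternative(s) L → ε; FOLLOW(L) = { $, 'b' }
  L → g C: FIRST \ {ε} = { 'g' } — disjoint from FOLLOW(L)
  L → ε: FIRST \ {ε} = { } — this is the only nullable alternative, skip

C, D have no nullable alternative, so no FIRST/FOLLOW check is needed there.

No FIRST/FOLLOW conflicts found.

Answer: No FIRST/FOLLOW conflicts.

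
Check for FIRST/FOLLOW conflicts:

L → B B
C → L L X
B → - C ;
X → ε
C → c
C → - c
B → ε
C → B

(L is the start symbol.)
Nullable non-terminals: B, C, L, X.
FIRST sets used below: FIRST(L) = { '-', ε }, FIRST(X) = { ε }, FIRST(B) = { '-', ε }

B: nullable alternative(s) B → ε; FOLLOW(B) = { $, '-', ';' }
  B → - C ;: FIRST \ {ε} = { '-' } — overlaps FOLLOW(B) on { '-' }: CONFLICT
  B → ε: FIRST \ {ε} = { } — this is the only nullable alternative, skip

C: nullable alternative(s) C → L L X, C → B; FOLLOW(C) = { ';' }
  C → L L X: FIRST \ {ε} = { '-' } — disjoint from FOLLOW(C)
  C → c: FIRST \ {ε} = { 'c' } — disjoint from FOLLOW(C)
  C → - c: FIRST \ {ε} = { '-' } — disjoint from FOLLOW(C)
  C → B: FIRST \ {ε} = { '-' } — disjoint from FOLLOW(C)
L has a nullable alternative but only one production, so nothing to check.
X has a nullable alternative but only one production, so nothing to check.

So the grammar has 1 FIRST/FOLLOW conflict (marked CONFLICT above).

Answer: Yes. B → '-' C ';' with FOLLOW(B) on { '-' }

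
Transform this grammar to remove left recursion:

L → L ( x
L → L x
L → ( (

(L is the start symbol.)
L → ( ( L'
L' → ( x L'
L' → x L'
L' → ε

L is directly left-recursive. The standard transformation for
  A → A α₁ | ... | A α_m | β₁ | ... | β_n
is
  A  → β₁ A' | ... | β_n A'
  A' → α₁ A' | ... | α_m A' | ε

L → ( ( becomes L → ( ( L'
L → L ( x becomes L' → ( x L'
L → L x becomes L' → x L'
Add L' → ε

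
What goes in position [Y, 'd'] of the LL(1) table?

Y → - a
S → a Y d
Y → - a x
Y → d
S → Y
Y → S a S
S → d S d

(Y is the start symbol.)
To find M[Y, 'd'], we find productions for Y where 'd' is in the predict set (PREDICT(N → α) = (FIRST(α) \ {ε}) ∪ (FOLLOW(N) if α ⇒* ε)).

Relevant sets:
  FIRST(S) = { '-', 'a', 'd' }

Y → - a: PREDICT = { '-' }
Y → - a x: PREDICT = { '-' }
Y → d: PREDICT = { 'd' }
  'd' is in predict set, so this production goes in M[Y, 'd']
Y → S a S: PREDICT = { '-', 'a', 'd' }
  'd' is in predict set, so this production goes in M[Y, 'd']

M[Y, 'd'] = Y → d, Y → S a S  (a multiply-defined cell — the grammar is not LL(1))

Answer: Y → d, Y → S a S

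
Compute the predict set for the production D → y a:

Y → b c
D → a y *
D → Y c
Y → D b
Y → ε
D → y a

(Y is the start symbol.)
{ 'y' }

PREDICT(D → y a) = (FIRST(RHS) \ {ε}) ∪ (FOLLOW(D) if ε ∈ FIRST(RHS), i.e. RHS ⇒* ε)
FIRST(y a) = { 'y' }
ε ∉ FIRST(y a), so FOLLOW(D) is not added.
PREDICT(D → y a) = { 'y' }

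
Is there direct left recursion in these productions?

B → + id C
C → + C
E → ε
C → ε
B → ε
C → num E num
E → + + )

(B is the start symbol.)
Direct left recursion occurs when N → N α for some non-terminal N (the right-hand side begins with the left-hand side itself).

B → + id C: starts with '+'
C → + C: starts with '+'
E → ε: starts with ε
C → ε: starts with ε
B → ε: starts with ε
C → num E num: starts with num
E → + + ): starts with '+'

No direct left recursion found.

Answer: No direct left recursion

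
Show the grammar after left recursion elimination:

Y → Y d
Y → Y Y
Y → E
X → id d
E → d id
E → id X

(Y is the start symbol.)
Y → E Y'
Y' → d Y'
Y' → Y Y'
Y' → ε
X → id d
E → d id
E → id X

Y is directly left-recursive. The standard transformation for
  A → A α₁ | ... | A α_m | β₁ | ... | β_n
is
  A  → β₁ A' | ... | β_n A'
  A' → α₁ A' | ... | α_m A' | ε

Y → E becomes Y → E Y'
Y → Y d becomes Y' → d Y'
Y → Y Y becomes Y' → Y Y'
Add Y' → ε

Productions for other non-terminals are unchanged:
  X → id d
  E → d id
  E → id X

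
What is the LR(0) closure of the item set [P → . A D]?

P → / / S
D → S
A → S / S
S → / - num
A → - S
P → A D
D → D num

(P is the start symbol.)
{ [A → . - S], [A → . S / S], [P → . A D], [S → . / - num] }

To compute CLOSURE, for each item [A → α.Bβ] where B is a non-terminal, add [B → .γ] for all productions B → γ; repeat for the newly added items until nothing changes.

Start with: [P → . A D]
  [P → . A D] has the dot before A: add [A → . S / S], [A → . - S]
  [A → . S / S] has the dot before S: add [S → . / - num]
No further items can be added.

CLOSURE = { [A → . - S], [A → . S / S], [P → . A D], [S → . / - num] }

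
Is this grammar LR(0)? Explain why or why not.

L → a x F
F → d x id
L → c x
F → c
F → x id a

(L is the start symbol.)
Augment with L' → L and build the canonical LR(0) collection (I0 = CLOSURE({[L' → . L]}), then GOTO on every symbol after a dot until no new states appear). It has 14 states:
  I0: { [L → . a x F], [L → . c x], [L' → . L] }  — shift
  I1: { [L' → L .] }  — accept
  I2: { [L → a . x F] }  — shift
  I3: { [L → c . x] }  — shift
  I4: { [L → c x .] }  — reduce
  I5: { [F → . c], [F → . d x id], [F → . x id a], [L → a x . F] }  — shift
  I6: { [L → a x F .] }  — reduce
  I7: { [F → c .] }  — reduce
  I8: { [F → d . x id] }  — shift
  I9: { [F → x . id a] }  — shift
  I10: { [F → x id . a] }  — shift
  I11: { [F → x id a .] }  — reduce
  I12: { [F → d x . id] }  — shift
  I13: { [F → d x id .] }  — reduce

Every state is either a pure shift/goto state or contains exactly one complete item and nothing to shift — no conflicts. The grammar is LR(0).

Answer: Yes, the grammar is LR(0)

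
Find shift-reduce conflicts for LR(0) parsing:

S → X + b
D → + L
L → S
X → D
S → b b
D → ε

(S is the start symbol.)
Yes — I0: [D → .] vs [D → . + L]; I1: [D → .] vs [D → . + L]

A shift-reduce conflict occurs when an LR(0) state has both:
  - a complete (reduce) item [A → α .] (dot at the end), and
  - a shift item [B → β . c γ] (dot before a terminal).

Augment with S' → S and build the canonical LR(0) collection (I0 = CLOSURE({[S' → . S]}), then GOTO on every symbol after a dot until no new states appear). It has 11 states:
  I0: { [D → . + L], [D → .], [S → . X + b], [S → . b b], [S' → . S], [X → . D] }  — shift, reduce
  I1: { [D → + . L], [D → . + L], [D → .], [L → . S], [S → . X + b], [S → . b b], [X → . D] }  — shift, reduce
  I2: { [X → D .] }  — reduce
  I3: { [S' → S .] }  — accept
  I4: { [S → X . + b] }  — shift
  I5: { [S → b . b] }  — shift
  I6: { [S → b b .] }  — reduce
  I7: { [S → X + . b] }  — shift
  I8: { [S → X + b .] }  — reduce
  I9: { [D → + L .] }  — reduce
  I10: { [L → S .] }  — reduce

I0 contains reduce item [D → .] and shift items [D → . + L], [S → . b b] — shift-reduce conflict.
I1 contains reduce item [D → .] and shift items [D → . + L], [S → . b b] — shift-reduce conflict.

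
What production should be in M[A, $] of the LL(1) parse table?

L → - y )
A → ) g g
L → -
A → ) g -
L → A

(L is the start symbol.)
To find M[A, $], we find productions for A where $ is in the predict set (PREDICT(N → α) = (FIRST(α) \ {ε}) ∪ (FOLLOW(N) if α ⇒* ε)).

A → ) g g: PREDICT = { ')' }
A → ) g -: PREDICT = { ')' }

M[A, $] is empty (no production applies)

Answer: Empty (error entry)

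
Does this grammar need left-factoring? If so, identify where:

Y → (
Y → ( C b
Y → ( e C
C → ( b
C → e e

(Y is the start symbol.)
Yes, Y has productions with common prefix '('

Left-factoring is needed when two productions for the same non-terminal
share a common prefix on the right-hand side.

Productions for Y:
  Y → (
  Y → ( C b
  Y → ( e C
Productions for C:
  C → ( b
  C → e e

Found common prefix '(' in productions for Y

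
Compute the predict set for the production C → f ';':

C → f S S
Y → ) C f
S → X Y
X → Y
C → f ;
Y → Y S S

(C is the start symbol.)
PREDICT(C → f ';') = (FIRST(RHS) \ {ε}) ∪ (FOLLOW(C) if ε ∈ FIRST(RHS), i.e. RHS ⇒* ε)
FIRST(f ';') = { 'f' }
ε ∉ FIRST(f ';'), so FOLLOW(C) is not added.
PREDICT(C → f ';') = { 'f' }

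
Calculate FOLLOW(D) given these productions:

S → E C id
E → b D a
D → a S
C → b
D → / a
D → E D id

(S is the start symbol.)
In E → b D a: D is followed by a, add FIRST(a) \ {ε} = { 'a' }
In D → E D id: D is followed by id, add FIRST(id) \ {ε} = { 'id' }

Taking the union: FOLLOW(D) = { 'a', 'id' }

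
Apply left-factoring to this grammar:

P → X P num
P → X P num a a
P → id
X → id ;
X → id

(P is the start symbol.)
P → X P num P'
P' → ε
P' → a a
P → id
X → id X'
X' → ;
X' → ε

Left-factoring transforms A → αβ₁ | αβ₂ into A → αA' and A' → β₁ | β₂
(α is the longest common prefix among the alternatives). Repeat until
no nonterminal has two alternatives with a common prefix.

Round 1: P has alternatives sharing prefix 'X P num'. Introduce P': P → X P num P'
  Add: P' → ε
  Add: P' → a a

Round 2: X has alternatives sharing prefix 'id'. Introduce X': X → id X'
  Add: X' → ;
  Add: X' → ε

No remaining common prefixes — done.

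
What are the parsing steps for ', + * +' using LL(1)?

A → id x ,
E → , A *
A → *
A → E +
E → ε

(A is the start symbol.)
LL(1) parsing maintains a stack (initially the start symbol over $) and the input. At each step: if the stack top is a terminal, match it against the current input token; if it is a non-terminal N, replace it with the RHS of M[N, lookahead] (the unique production whose predict set contains the lookahead).

Stack is shown with the top on the left.

Stack      Input      Action
----------------------------
A $        , + * + $  output A → E +
E + $      , + * + $  output E → , A *
, A * + $  , + * + $  match ','
A * + $    + * + $    output A → E +
E + * + $  + * + $    output E → ε
+ * + $    + * + $    match '+'
* + $      * + $      match '*'
+ $        + $        match '+'
$          $          accept

The string is accepted.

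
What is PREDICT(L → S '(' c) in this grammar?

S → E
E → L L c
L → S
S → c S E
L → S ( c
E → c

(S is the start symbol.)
{ 'c' }

PREDICT(L → S '(' c) = (FIRST(RHS) \ {ε}) ∪ (FOLLOW(L) if ε ∈ FIRST(RHS), i.e. RHS ⇒* ε)
FIRST(S) = { 'c' }
FIRST(S '(' c) = { 'c' }
ε ∉ FIRST(S '(' c), so FOLLOW(L) is not added.
PREDICT(L → S '(' c) = { 'c' }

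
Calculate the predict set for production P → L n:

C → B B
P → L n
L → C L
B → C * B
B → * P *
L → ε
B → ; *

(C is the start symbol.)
PREDICT(P → L n) = (FIRST(RHS) \ {ε}) ∪ (FOLLOW(P) if ε ∈ FIRST(RHS), i.e. RHS ⇒* ε)
FIRST(L) = { '*', ';', ε }
FIRST(L n) = { '*', ';', 'n' }
ε ∉ FIRST(L n), so FOLLOW(P) is not added.
PREDICT(P → L n) = { '*', ';', 'n' }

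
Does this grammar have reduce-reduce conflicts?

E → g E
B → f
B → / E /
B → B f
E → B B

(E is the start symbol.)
A reduce-reduce conflict occurs when an LR(0) state has two complete items [A → α .] and [B → β .] — both call for a reduction, and with no lookahead the parser cannot choose between them.

Augment with E' → E and build the canonical LR(0) collection (I0 = CLOSURE({[E' → . E]}), then GOTO on every symbol after a dot until no new states appear). It has 12 states:
  I0: { [B → . / E /], [B → . B f], [B → . f], [E → . B B], [E → . g E], [E' → . E] }  — shift
  I1: { [B → . / E /], [B → . B f], [B → . f], [B → / . E /], [E → . B B], [E → . g E] }  — shift
  I2: { [B → . / E /], [B → . B f], [B → . f], [B → B . f], [E → B . B] }  — shift
  I3: { [E' → E .] }  — accept
  I4: { [B → f .] }  — reduce
  I5: { [B → . / E /], [B → . B f], [B → . f], [E → . B B], [E → . g E], [E → g . E] }  — shift
  I6: { [E → g E .] }  — reduce
  I7: { [B → B . f], [E → B B .] }  — shift, reduce
  I8: { [B → B f .], [B → f .] }  — 2 reduces
  I9: { [B → B f .] }  — reduce
  I10: { [B → / E . /] }  — shift
  I11: { [B → / E / .] }  — reduce

I8 contains complete items [B → B f .], [B → f .] — reduce-reduce conflict.

Answer: Yes — I8: [B → B f .] vs [B → f .]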